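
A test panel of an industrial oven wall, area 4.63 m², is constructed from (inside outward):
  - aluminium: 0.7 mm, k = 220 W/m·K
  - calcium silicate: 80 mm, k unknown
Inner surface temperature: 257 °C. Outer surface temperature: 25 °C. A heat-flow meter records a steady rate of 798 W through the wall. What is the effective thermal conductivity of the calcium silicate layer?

k ≈ 0.0594 W/(m·K)

Model the wall as resistances in series:
R_aluminium = L/(kA) = 0.0007/(220×4.63) = 6.872×10^-7 K/W
Sum of known resistances R_other = 6.872×10^-7 K/W
Total R = ΔT/Q = 232/798 = 0.2907 K/W
R_calcium silicate = R_total − R_other = 0.2907 K/W
k = L/(R·A) = 0.08/(0.2907×4.63)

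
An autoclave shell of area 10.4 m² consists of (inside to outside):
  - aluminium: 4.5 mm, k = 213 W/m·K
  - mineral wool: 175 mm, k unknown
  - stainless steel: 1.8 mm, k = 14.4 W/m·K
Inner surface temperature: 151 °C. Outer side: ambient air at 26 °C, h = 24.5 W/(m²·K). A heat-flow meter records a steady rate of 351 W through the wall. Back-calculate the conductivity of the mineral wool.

Treating each layer as a thermal resistance in series:
R_aluminium = L/(kA) = 0.0045/(213×10.4) = 2.031×10^-6 K/W
R_stainless steel = L/(kA) = 0.0018/(14.4×10.4) = 1.202×10^-5 K/W
R_outer film = 1/(h_o·A) = 1/(24.5×10.4) = 0.003925 K/W
Sum of known resistances R_other = 0.003939 K/W
Total R = ΔT/Q = 125/351 = 0.3561 K/W
R_mineral wool = R_total − R_other = 0.3522 K/W
k = L/(R·A) = 0.175/(0.3522×10.4)

k ≈ 0.0478 W/(m·K)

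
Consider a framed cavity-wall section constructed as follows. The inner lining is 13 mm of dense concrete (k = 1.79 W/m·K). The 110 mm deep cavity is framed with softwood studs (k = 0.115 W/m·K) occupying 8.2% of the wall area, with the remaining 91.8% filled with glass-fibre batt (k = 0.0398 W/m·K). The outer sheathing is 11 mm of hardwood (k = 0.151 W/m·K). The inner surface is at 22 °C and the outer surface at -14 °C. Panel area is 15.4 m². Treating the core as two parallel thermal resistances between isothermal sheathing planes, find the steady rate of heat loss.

Q ≈ 224 W

Sheathing layers in series; stud and cavity paths in parallel between them.
R_inner = 0.013/(1.79×15.4) = 4.716×10^-4 K/W
R_stud  = 0.11/(0.115×0.082×15.4) = 0.7575 K/W
R_cav   = 0.11/(0.0398×0.918×15.4) = 0.1955 K/W
1/R_core = 1/R_stud + 1/R_cav → R_core = 0.1554 K/W
R_outer = 0.011/(0.151×15.4) = 0.00473 K/W
R_total = 0.1606 K/W
Q = ΔT/R_total = 36/0.1606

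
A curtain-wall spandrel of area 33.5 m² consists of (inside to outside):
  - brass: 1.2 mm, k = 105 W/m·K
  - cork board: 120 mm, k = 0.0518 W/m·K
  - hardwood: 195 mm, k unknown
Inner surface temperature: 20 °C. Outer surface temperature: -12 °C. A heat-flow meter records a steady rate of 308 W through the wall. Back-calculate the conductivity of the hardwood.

k ≈ 0.168 W/(m·K)

Model the wall as resistances in series:
R_brass = L/(kA) = 0.0012/(105×33.5) = 3.412×10^-7 K/W
R_cork board = L/(kA) = 0.12/(0.0518×33.5) = 0.06915 K/W
Sum of known resistances R_other = 0.06915 K/W
Total R = ΔT/Q = 32/308 = 0.1039 K/W
R_hardwood = R_total − R_other = 0.03474 K/W
k = L/(R·A) = 0.195/(0.03474×33.5)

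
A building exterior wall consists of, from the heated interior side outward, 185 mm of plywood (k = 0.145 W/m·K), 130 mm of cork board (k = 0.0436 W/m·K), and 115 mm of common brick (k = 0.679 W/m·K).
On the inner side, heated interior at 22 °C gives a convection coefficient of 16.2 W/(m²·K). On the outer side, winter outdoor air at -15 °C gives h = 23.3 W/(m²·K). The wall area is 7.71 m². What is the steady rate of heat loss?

Q ≈ 63 W

Treating each layer as a thermal resistance in series:
R_inner film = 1/(h_i·A) = 1/(16.2×7.71) = 0.008006 K/W
R_plywood = L/(kA) = 0.185/(0.145×7.71) = 0.1655 K/W
R_cork board = L/(kA) = 0.13/(0.0436×7.71) = 0.3867 K/W
R_common brick = L/(kA) = 0.115/(0.679×7.71) = 0.02197 K/W
R_outer film = 1/(h_o·A) = 1/(23.3×7.71) = 0.005567 K/W
R_total = 0.5877 K/W
Q = ΔT / R_total = 37 / 0.5877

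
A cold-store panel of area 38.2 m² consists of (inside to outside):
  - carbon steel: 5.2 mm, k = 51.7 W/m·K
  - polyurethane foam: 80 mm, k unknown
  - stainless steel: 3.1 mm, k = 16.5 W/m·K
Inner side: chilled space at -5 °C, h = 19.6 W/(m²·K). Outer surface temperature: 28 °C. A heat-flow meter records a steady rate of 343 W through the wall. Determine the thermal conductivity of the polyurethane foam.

k ≈ 0.0221 W/(m·K)

Treating each layer as a thermal resistance in series:
R_inner film = 1/(h_i·A) = 1/(19.6×38.2) = 0.001336 K/W
R_carbon steel = L/(kA) = 0.0052/(51.7×38.2) = 2.633×10^-6 K/W
R_stainless steel = L/(kA) = 0.0031/(16.5×38.2) = 4.918×10^-6 K/W
Sum of known resistances R_other = 0.001343 K/W
Total R = ΔT/Q = 33/343 = 0.09621 K/W
R_polyurethane foam = R_total − R_other = 0.09487 K/W
k = L/(R·A) = 0.08/(0.09487×38.2)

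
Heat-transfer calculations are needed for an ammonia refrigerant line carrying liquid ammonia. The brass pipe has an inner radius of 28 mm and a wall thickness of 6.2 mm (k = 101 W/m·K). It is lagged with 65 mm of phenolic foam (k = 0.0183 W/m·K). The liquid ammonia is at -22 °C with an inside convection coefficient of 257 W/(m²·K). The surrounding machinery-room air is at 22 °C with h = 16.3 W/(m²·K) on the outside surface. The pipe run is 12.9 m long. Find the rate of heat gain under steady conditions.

Q ≈ 60.5 W

For a radial system each layer contributes R = ln(r_out/r_in)/(2πkL); films add R = 1/(hA).
R_inner film = 1/(h_i·2πr₁L) = 1/(257×2π×0.028×12.9) = 0.001715 K/W
R_brass pipe wall = ln(34.2/28)/(2π×101×12.9) = 2.443×10^-5 K/W
R_phenolic foam = ln(99.2/34.2)/(2π×0.0183×12.9) = 0.7179 K/W
R_outer film = 1/(h_o·2πr_oL) = 1/(16.3×2π×0.0992×12.9) = 0.00763 K/W
R_total = 0.7273 K/W
Q = ΔT/R_total = 44/0.7273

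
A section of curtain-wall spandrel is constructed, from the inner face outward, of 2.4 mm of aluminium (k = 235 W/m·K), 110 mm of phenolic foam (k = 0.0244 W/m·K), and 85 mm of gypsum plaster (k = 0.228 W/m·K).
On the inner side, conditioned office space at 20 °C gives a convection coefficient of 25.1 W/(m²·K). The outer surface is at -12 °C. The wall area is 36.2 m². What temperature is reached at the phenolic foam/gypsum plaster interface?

Model the wall as resistances in series:
R_inner film = 1/(h_i·A) = 1/(25.1×36.2) = 0.001101 K/W
R_aluminium = L/(kA) = 0.0024/(235×36.2) = 2.821×10^-7 K/W
R_phenolic foam = L/(kA) = 0.11/(0.0244×36.2) = 0.1245 K/W
R_gypsum plaster = L/(kA) = 0.085/(0.228×36.2) = 0.0103 K/W
R_total = 0.1359 K/W;  Q = ΔT/R_total = 32/0.1359 = 235.4 W
T_interface = T_inner − Q·ΣR(inner→interface) = 20 − 235×0.1256

T ≈ -9.58 °C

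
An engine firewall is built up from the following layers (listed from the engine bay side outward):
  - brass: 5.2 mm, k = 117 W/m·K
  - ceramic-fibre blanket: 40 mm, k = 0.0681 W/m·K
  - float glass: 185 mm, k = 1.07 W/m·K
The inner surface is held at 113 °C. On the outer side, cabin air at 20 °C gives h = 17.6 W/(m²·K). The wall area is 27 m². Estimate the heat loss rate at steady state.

Q ≈ 3070 W

Treating each layer as a thermal resistance in series:
R_brass = L/(kA) = 0.0052/(117×27) = 1.646×10^-6 K/W
R_ceramic-fibre blanket = L/(kA) = 0.04/(0.0681×27) = 0.02175 K/W
R_float glass = L/(kA) = 0.185/(1.07×27) = 0.006404 K/W
R_outer film = 1/(h_o·A) = 1/(17.6×27) = 0.002104 K/W
R_total = 0.03026 K/W
Q = ΔT / R_total = 93 / 0.03026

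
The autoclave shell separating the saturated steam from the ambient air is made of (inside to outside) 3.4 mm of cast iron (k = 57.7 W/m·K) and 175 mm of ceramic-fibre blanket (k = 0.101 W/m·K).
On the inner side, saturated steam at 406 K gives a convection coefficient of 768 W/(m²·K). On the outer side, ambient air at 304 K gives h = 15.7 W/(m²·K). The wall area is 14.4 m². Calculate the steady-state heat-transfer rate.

Q ≈ 817 W

Using the resistance-network approach (series):
R_inner film = 1/(h_i·A) = 1/(768×14.4) = 9.042×10^-5 K/W
R_cast iron = L/(kA) = 0.0034/(57.7×14.4) = 4.092×10^-6 K/W
R_ceramic-fibre blanket = L/(kA) = 0.175/(0.101×14.4) = 0.1203 K/W
R_outer film = 1/(h_o·A) = 1/(15.7×14.4) = 0.004423 K/W
R_total = 0.1248 K/W
Q = ΔT / R_total = 102 / 0.1248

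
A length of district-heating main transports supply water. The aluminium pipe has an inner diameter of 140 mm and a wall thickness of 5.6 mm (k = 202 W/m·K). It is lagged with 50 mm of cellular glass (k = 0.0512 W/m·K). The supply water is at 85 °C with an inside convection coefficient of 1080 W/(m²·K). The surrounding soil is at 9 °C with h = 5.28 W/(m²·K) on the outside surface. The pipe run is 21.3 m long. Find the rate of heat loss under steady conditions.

Q ≈ 889 W

Per-layer cylindrical resistances, series-summed:
R_inner film = 1/(h_i·2πr₁L) = 1/(1080×2π×0.07×21.3) = 9.884×10^-5 K/W
R_aluminium pipe wall = ln(75.6/70)/(2π×202×21.3) = 2.847×10^-6 K/W
R_cellular glass = ln(125.6/75.6)/(2π×0.0512×21.3) = 0.07409 K/W
R_outer film = 1/(h_o·2πr_oL) = 1/(5.28×2π×0.1256×21.3) = 0.01127 K/W
R_total = 0.08545 K/W
Q = ΔT/R_total = 76/0.08545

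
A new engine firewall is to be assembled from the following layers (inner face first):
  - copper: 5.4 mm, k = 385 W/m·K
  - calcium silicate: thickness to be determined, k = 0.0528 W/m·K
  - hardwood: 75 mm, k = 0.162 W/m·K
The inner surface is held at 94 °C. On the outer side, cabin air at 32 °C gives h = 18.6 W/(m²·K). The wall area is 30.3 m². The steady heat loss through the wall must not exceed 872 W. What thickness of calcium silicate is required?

L ≈ 86.5 mm

Series thermal resistances:
R_copper = L/(kA) = 0.0054/(385×30.3) = 4.629×10^-7 K/W
R_hardwood = L/(kA) = 0.075/(0.162×30.3) = 0.01528 K/W
R_outer film = 1/(h_o·A) = 1/(18.6×30.3) = 0.001774 K/W
Sum of the known resistances R_other = 0.01705 K/W
Required total resistance R_tot = ΔT/Q_allow = 62/872 = 0.0711 K/W
R_calcium silicate = R_tot − R_other = 0.05405 K/W
L = R·k·A = 0.05405×0.0528×30.3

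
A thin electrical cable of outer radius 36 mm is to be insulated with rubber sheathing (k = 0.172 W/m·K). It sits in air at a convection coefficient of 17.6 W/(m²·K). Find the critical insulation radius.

r_cr ≈ 9.77 mm

For a cylinder r_cr = k/h = 0.172/17.6
r_cr = 9.77 mm; since the bare radius (36 mm) is above r_cr, any added insulation will reduce heat loss.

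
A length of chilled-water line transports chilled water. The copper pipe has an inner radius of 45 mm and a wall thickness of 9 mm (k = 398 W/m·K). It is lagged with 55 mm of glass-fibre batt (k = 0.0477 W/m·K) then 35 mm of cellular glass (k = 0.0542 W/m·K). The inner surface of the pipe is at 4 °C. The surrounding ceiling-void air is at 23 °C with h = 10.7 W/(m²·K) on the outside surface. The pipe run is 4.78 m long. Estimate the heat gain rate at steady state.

Per-layer cylindrical resistances, series-summed:
R_copper pipe wall = ln(54/45)/(2π×398×4.78) = 1.525×10^-5 K/W
R_glass-fibre batt = ln(109/54)/(2π×0.0477×4.78) = 0.4903 K/W
R_cellular glass = ln(144/109)/(2π×0.0542×4.78) = 0.1711 K/W
R_outer film = 1/(h_o·2πr_oL) = 1/(10.7×2π×0.144×4.78) = 0.02161 K/W
R_total = 0.683 K/W
Q = ΔT/R_total = 19/0.683

Q ≈ 27.8 W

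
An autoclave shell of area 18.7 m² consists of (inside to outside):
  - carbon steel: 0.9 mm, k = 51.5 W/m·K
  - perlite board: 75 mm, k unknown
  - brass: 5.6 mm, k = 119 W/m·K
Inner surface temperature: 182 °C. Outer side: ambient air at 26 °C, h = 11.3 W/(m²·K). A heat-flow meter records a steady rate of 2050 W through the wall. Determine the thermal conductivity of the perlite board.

Series thermal resistances:
R_carbon steel = L/(kA) = 0.0009/(51.5×18.7) = 9.345×10^-7 K/W
R_brass = L/(kA) = 0.0056/(119×18.7) = 2.517×10^-6 K/W
R_outer film = 1/(h_o·A) = 1/(11.3×18.7) = 0.004732 K/W
Sum of known resistances R_other = 0.004736 K/W
Total R = ΔT/Q = 156/2050 = 0.0761 K/W
R_perlite board = R_total − R_other = 0.07136 K/W
k = L/(R·A) = 0.075/(0.07136×18.7)

k ≈ 0.0562 W/(m·K)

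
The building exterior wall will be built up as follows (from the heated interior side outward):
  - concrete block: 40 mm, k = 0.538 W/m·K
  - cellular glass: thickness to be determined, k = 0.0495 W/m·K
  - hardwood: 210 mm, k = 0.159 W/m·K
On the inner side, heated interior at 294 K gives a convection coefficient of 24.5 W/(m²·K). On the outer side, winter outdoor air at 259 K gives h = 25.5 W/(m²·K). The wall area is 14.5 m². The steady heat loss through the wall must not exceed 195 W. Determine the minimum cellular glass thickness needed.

L ≈ 55.8 mm

Treating each layer as a thermal resistance in series:
R_inner film = 1/(h_i·A) = 1/(24.5×14.5) = 0.002815 K/W
R_concrete block = L/(kA) = 0.04/(0.538×14.5) = 0.005128 K/W
R_hardwood = L/(kA) = 0.21/(0.159×14.5) = 0.09109 K/W
R_outer film = 1/(h_o·A) = 1/(25.5×14.5) = 0.002705 K/W
Sum of the known resistances R_other = 0.1017 K/W
Required total resistance R_tot = ΔT/Q_allow = 35/195 = 0.1795 K/W
R_cellular glass = R_tot − R_other = 0.07775 K/W
L = R·k·A = 0.07775×0.0495×14.5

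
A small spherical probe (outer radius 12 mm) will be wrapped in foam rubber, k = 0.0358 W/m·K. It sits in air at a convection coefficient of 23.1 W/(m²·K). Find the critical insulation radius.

For a sphere r_cr = 2k/h = 2×0.0358/23.1
r_cr = 3.1 mm; since the bare radius (12 mm) is above r_cr, any added insulation will reduce heat loss.

r_cr ≈ 3.1 mm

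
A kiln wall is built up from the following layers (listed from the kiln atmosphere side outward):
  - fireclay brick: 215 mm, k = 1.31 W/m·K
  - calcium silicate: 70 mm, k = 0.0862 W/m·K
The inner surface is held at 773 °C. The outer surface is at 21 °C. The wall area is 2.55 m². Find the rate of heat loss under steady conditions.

Using the resistance-network approach (series):
R_fireclay brick = L/(kA) = 0.215/(1.31×2.55) = 0.06436 K/W
R_calcium silicate = L/(kA) = 0.07/(0.0862×2.55) = 0.3185 K/W
R_total = 0.3828 K/W
Q = ΔT / R_total = 752 / 0.3828

Q ≈ 1960 W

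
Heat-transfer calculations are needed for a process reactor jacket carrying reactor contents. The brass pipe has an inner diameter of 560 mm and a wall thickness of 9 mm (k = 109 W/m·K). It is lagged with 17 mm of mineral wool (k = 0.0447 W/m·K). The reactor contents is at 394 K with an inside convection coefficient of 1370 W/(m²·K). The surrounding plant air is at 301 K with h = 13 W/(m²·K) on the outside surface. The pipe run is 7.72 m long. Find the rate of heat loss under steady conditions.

Radial resistances (cylindrical: R_cond = ln(r_o/r_i)/(2πkL), R_conv = 1/(h·2πrL)):
R_inner film = 1/(h_i·2πr₁L) = 1/(1370×2π×0.28×7.72) = 5.374×10^-5 K/W
R_brass pipe wall = ln(289/280)/(2π×109×7.72) = 5.984×10^-6 K/W
R_mineral wool = ln(306/289)/(2π×0.0447×7.72) = 0.02636 K/W
R_outer film = 1/(h_o·2πr_oL) = 1/(13×2π×0.306×7.72) = 0.005182 K/W
R_total = 0.0316 K/W
Q = ΔT/R_total = 93/0.0316

Q ≈ 2940 W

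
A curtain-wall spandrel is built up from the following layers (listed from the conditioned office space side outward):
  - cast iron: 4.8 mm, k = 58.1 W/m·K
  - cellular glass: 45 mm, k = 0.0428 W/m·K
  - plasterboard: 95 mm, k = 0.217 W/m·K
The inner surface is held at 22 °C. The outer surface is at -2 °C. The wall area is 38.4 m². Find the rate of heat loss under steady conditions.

Thermal resistances in series:
R_cast iron = L/(kA) = 0.0048/(58.1×38.4) = 2.151×10^-6 K/W
R_cellular glass = L/(kA) = 0.045/(0.0428×38.4) = 0.02738 K/W
R_plasterboard = L/(kA) = 0.095/(0.217×38.4) = 0.0114 K/W
R_total = 0.03878 K/W
Q = ΔT / R_total = 24 / 0.03878

Q ≈ 619 W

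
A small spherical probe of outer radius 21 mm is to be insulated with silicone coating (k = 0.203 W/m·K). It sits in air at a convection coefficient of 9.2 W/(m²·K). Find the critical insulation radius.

r_cr ≈ 44.1 mm

For a sphere r_cr = 2k/h = 2×0.203/9.2
r_cr = 44.1 mm; since the bare radius (21 mm) is below r_cr, adding a thin layer of insulation will *increase* heat loss.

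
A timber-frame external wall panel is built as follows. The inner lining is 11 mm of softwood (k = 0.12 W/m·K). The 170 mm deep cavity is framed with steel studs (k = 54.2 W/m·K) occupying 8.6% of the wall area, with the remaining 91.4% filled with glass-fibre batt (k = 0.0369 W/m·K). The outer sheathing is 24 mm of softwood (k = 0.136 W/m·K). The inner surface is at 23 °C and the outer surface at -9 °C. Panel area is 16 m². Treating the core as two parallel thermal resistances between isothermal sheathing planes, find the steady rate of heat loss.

Q ≈ 1680 W

Sheathing layers in series; stud and cavity paths in parallel between them.
R_inner = 0.011/(0.12×16) = 0.005729 K/W
R_stud  = 0.17/(54.2×0.086×16) = 0.002279 K/W
R_cav   = 0.17/(0.0369×0.914×16) = 0.315 K/W
1/R_core = 1/R_stud + 1/R_cav → R_core = 0.002263 K/W
R_outer = 0.024/(0.136×16) = 0.01103 K/W
R_total = 0.01902 K/W
Q = ΔT/R_total = 32/0.01902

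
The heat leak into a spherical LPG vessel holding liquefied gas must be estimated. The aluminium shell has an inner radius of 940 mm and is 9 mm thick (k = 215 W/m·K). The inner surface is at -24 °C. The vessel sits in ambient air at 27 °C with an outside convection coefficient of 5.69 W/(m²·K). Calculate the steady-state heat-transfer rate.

Q ≈ 3280 W

Radial (spherical) resistances in series:
R_aluminium shell = (1/0.94 − 1/0.949)/(4π×215) = 3.734×10^-6 K/W
R_outer film = 1/(h·4πr_o²) = 1/(5.69×4π×0.949²) = 0.01553 K/W
R_total = 0.01553 K/W
Q = ΔT/R_total = 51/0.01553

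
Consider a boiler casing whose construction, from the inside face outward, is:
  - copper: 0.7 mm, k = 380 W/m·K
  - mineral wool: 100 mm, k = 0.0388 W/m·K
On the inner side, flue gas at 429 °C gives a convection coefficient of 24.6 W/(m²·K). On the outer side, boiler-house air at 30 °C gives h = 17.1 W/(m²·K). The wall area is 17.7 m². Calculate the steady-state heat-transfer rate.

Q ≈ 2640 W

Using the resistance-network approach (series):
R_inner film = 1/(h_i·A) = 1/(24.6×17.7) = 0.002297 K/W
R_copper = L/(kA) = 0.0007/(380×17.7) = 1.041×10^-7 K/W
R_mineral wool = L/(kA) = 0.1/(0.0388×17.7) = 0.1456 K/W
R_outer film = 1/(h_o·A) = 1/(17.1×17.7) = 0.003304 K/W
R_total = 0.1512 K/W
Q = ΔT / R_total = 399 / 0.1512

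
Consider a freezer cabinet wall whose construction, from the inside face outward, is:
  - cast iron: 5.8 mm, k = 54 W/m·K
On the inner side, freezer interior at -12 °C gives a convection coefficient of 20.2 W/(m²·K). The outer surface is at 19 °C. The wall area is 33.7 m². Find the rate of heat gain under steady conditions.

Model the wall as resistances in series:
R_inner film = 1/(h_i·A) = 1/(20.2×33.7) = 0.001469 K/W
R_cast iron = L/(kA) = 0.0058/(54×33.7) = 3.187×10^-6 K/W
R_total = 0.001472 K/W
Q = ΔT / R_total = 31 / 0.001472

Q ≈ 21100 W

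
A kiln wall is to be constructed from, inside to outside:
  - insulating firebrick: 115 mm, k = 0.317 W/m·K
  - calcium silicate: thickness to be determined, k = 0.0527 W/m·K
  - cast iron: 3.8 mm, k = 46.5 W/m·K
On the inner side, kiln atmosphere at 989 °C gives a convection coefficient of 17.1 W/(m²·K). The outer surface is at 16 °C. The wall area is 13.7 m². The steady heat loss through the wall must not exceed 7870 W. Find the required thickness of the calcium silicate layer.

Treating each layer as a thermal resistance in series:
R_inner film = 1/(h_i·A) = 1/(17.1×13.7) = 0.004269 K/W
R_insulating firebrick = L/(kA) = 0.115/(0.317×13.7) = 0.02648 K/W
R_cast iron = L/(kA) = 0.0038/(46.5×13.7) = 5.965×10^-6 K/W
Sum of the known resistances R_other = 0.03075 K/W
Required total resistance R_tot = ΔT/Q_allow = 973/7870 = 0.1236 K/W
R_calcium silicate = R_tot − R_other = 0.09288 K/W
L = R·k·A = 0.09288×0.0527×13.7

L ≈ 67.1 mm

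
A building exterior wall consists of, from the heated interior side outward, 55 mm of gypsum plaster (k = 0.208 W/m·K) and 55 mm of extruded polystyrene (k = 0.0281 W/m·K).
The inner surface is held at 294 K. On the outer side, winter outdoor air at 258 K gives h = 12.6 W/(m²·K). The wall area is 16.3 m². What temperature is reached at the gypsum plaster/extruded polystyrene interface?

Series thermal resistances:
R_gypsum plaster = L/(kA) = 0.055/(0.208×16.3) = 0.01622 K/W
R_extruded polystyrene = L/(kA) = 0.055/(0.0281×16.3) = 0.1201 K/W
R_outer film = 1/(h_o·A) = 1/(12.6×16.3) = 0.004869 K/W
R_total = 0.1412 K/W;  Q = ΔT/R_total = 36/0.1412 = 255 W
T_interface = T_inner − Q·ΣR(inner→interface) = 294 − 255×0.01622

T ≈ 290 K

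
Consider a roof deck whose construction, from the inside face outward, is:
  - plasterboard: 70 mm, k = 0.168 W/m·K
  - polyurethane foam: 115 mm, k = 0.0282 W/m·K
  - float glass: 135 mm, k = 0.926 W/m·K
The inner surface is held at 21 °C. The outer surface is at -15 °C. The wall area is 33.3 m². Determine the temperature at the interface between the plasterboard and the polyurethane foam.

Series thermal resistances:
R_plasterboard = L/(kA) = 0.07/(0.168×33.3) = 0.01251 K/W
R_polyurethane foam = L/(kA) = 0.115/(0.0282×33.3) = 0.1225 K/W
R_float glass = L/(kA) = 0.135/(0.926×33.3) = 0.004378 K/W
R_total = 0.1394 K/W;  Q = ΔT/R_total = 36/0.1394 = 258.3 W
T_interface = T_inner − Q·ΣR(inner→interface) = 21 − 258×0.01251

T ≈ 17.8 °C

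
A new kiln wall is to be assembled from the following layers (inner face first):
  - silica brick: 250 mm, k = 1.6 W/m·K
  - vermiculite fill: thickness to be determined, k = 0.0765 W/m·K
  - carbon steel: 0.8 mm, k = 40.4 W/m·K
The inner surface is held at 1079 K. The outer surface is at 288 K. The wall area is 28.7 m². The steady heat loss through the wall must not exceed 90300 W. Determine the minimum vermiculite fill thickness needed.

Thermal resistances in series:
R_silica brick = L/(kA) = 0.25/(1.6×28.7) = 0.005444 K/W
R_carbon steel = L/(kA) = 0.0008/(40.4×28.7) = 6.9×10^-7 K/W
Sum of the known resistances R_other = 0.005445 K/W
Required total resistance R_tot = ΔT/Q_allow = 791/90300 = 0.00876 K/W
R_vermiculite fill = R_tot − R_other = 0.003315 K/W
L = R·k·A = 0.003315×0.0765×28.7

L ≈ 7.28 mm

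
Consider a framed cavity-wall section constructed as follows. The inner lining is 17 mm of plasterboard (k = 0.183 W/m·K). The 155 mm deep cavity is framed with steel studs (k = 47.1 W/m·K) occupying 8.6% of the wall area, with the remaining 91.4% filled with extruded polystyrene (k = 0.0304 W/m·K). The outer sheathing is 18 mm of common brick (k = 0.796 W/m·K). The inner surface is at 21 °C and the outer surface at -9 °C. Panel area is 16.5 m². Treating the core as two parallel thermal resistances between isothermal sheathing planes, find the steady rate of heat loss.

Sheathing layers in series; stud and cavity paths in parallel between them.
R_inner = 0.017/(0.183×16.5) = 0.00563 K/W
R_stud  = 0.155/(47.1×0.086×16.5) = 0.002319 K/W
R_cav   = 0.155/(0.0304×0.914×16.5) = 0.3381 K/W
1/R_core = 1/R_stud + 1/R_cav → R_core = 0.002303 K/W
R_outer = 0.018/(0.796×16.5) = 0.00137 K/W
R_total = 0.009304 K/W
Q = ΔT/R_total = 30/0.009304

Q ≈ 3220 W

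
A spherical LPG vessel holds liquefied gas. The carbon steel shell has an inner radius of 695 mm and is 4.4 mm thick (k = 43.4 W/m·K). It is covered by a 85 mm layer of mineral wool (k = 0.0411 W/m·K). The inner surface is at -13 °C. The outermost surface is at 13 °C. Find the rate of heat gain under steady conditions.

Q ≈ 86.7 W

Spherical conduction: R = (1/r_in − 1/r_out)/(4πk) per layer; series-sum.
R_carbon steel shell = (1/0.695 − 1/0.6994)/(4π×43.4) = 1.66×10^-5 K/W
R_mineral wool = (1/0.6994 − 1/0.7844)/(4π×0.0411) = 0.3 K/W
R_total = 0.3 K/W
Q = ΔT/R_total = 26/0.3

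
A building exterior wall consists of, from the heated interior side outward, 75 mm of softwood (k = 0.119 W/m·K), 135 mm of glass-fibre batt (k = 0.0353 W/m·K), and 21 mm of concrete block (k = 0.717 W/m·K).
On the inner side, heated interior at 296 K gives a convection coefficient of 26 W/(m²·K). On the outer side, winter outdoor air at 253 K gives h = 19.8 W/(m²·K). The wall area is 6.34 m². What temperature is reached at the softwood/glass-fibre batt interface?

T ≈ 290 K

Model the wall as resistances in series:
R_inner film = 1/(h_i·A) = 1/(26×6.34) = 0.006066 K/W
R_softwood = L/(kA) = 0.075/(0.119×6.34) = 0.09941 K/W
R_glass-fibre batt = L/(kA) = 0.135/(0.0353×6.34) = 0.6032 K/W
R_concrete block = L/(kA) = 0.021/(0.717×6.34) = 0.00462 K/W
R_outer film = 1/(h_o·A) = 1/(19.8×6.34) = 0.007966 K/W
R_total = 0.7213 K/W;  Q = ΔT/R_total = 43/0.7213 = 59.62 W
T_interface = T_inner − Q·ΣR(inner→interface) = 296 − 59.6×0.1055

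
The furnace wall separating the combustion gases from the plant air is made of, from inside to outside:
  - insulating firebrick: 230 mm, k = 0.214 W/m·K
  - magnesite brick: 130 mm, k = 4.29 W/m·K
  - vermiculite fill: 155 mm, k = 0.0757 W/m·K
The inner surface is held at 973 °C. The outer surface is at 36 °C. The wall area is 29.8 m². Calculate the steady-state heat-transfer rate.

Using the resistance-network approach (series):
R_insulating firebrick = L/(kA) = 0.23/(0.214×29.8) = 0.03607 K/W
R_magnesite brick = L/(kA) = 0.13/(4.29×29.8) = 0.001017 K/W
R_vermiculite fill = L/(kA) = 0.155/(0.0757×29.8) = 0.06871 K/W
R_total = 0.1058 K/W
Q = ΔT / R_total = 937 / 0.1058

Q ≈ 8860 W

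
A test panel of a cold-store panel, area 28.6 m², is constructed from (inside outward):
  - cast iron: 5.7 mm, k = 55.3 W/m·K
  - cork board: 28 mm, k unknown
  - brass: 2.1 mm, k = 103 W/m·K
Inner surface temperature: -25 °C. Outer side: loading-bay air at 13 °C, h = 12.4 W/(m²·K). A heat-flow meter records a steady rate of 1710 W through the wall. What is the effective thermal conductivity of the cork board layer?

Treating each layer as a thermal resistance in series:
R_cast iron = L/(kA) = 0.0057/(55.3×28.6) = 3.604×10^-6 K/W
R_brass = L/(kA) = 0.0021/(103×28.6) = 7.129×10^-7 K/W
R_outer film = 1/(h_o·A) = 1/(12.4×28.6) = 0.00282 K/W
Sum of known resistances R_other = 0.002824 K/W
Total R = ΔT/Q = 38/1710 = 0.02222 K/W
R_cork board = R_total − R_other = 0.0194 K/W
k = L/(R·A) = 0.028/(0.0194×28.6)

k ≈ 0.0505 W/(m·K)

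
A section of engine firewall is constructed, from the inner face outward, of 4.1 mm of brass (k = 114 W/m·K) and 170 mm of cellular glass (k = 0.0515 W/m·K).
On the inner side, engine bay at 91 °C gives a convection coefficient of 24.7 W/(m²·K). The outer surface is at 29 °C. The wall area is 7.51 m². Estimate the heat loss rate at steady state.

Treating each layer as a thermal resistance in series:
R_inner film = 1/(h_i·A) = 1/(24.7×7.51) = 0.005391 K/W
R_brass = L/(kA) = 0.0041/(114×7.51) = 4.789×10^-6 K/W
R_cellular glass = L/(kA) = 0.17/(0.0515×7.51) = 0.4395 K/W
R_total = 0.4449 K/W
Q = ΔT / R_total = 62 / 0.4449

Q ≈ 139 W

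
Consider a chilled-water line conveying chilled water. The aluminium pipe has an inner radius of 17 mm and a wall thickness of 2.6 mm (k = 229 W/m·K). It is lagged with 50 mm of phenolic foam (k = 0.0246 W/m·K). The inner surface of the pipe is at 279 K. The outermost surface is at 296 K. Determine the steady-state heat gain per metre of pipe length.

q′ ≈ 2.07 W/m

Per-layer cylindrical resistances, series-summed:
R_aluminium pipe wall = ln(19.6/17)/(2π×229×1) = 9.891×10^-5 K/W
R_phenolic foam = ln(69.6/19.6)/(2π×0.0246×1) = 8.199 K/W
R_total = 8.199 K/W
Q = ΔT/R_total = 17/8.199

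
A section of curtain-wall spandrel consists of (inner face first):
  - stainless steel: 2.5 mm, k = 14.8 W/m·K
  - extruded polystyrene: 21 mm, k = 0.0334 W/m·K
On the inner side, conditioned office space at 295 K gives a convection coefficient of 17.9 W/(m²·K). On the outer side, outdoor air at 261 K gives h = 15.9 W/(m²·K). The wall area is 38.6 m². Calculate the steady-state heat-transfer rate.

Q ≈ 1760 W

Using the resistance-network approach (series):
R_inner film = 1/(h_i·A) = 1/(17.9×38.6) = 0.001447 K/W
R_stainless steel = L/(kA) = 0.0025/(14.8×38.6) = 4.376×10^-6 K/W
R_extruded polystyrene = L/(kA) = 0.021/(0.0334×38.6) = 0.01629 K/W
R_outer film = 1/(h_o·A) = 1/(15.9×38.6) = 0.001629 K/W
R_total = 0.01937 K/W
Q = ΔT / R_total = 34 / 0.01937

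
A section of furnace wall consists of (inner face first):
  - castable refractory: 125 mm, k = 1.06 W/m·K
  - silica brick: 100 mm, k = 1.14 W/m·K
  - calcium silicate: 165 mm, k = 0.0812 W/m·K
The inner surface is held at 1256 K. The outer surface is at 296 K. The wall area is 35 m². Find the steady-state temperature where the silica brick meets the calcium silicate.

T ≈ 1170 K

Series thermal resistances:
R_castable refractory = L/(kA) = 0.125/(1.06×35) = 0.003369 K/W
R_silica brick = L/(kA) = 0.1/(1.14×35) = 0.002506 K/W
R_calcium silicate = L/(kA) = 0.165/(0.0812×35) = 0.05806 K/W
R_total = 0.06393 K/W;  Q = ΔT/R_total = 960/0.06393 = 15020 W
T_interface = T_inner − Q·ΣR(inner→interface) = 1256 − 15000×0.005876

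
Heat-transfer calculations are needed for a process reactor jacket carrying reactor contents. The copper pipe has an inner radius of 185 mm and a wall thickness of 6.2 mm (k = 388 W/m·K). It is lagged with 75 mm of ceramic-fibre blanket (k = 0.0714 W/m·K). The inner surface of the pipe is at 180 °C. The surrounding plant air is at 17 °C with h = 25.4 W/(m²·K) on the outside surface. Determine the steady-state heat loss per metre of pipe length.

q′ ≈ 214 W/m

Per-layer cylindrical resistances, series-summed:
R_copper pipe wall = ln(191.2/185)/(2π×388×1) = 1.352×10^-5 K/W
R_ceramic-fibre blanket = ln(266.2/191.2)/(2π×0.0714×1) = 0.7377 K/W
R_outer film = 1/(h_o·2πr_oL) = 1/(25.4×2π×0.2662×1) = 0.02354 K/W
R_total = 0.7612 K/W
Q = ΔT/R_total = 163/0.7612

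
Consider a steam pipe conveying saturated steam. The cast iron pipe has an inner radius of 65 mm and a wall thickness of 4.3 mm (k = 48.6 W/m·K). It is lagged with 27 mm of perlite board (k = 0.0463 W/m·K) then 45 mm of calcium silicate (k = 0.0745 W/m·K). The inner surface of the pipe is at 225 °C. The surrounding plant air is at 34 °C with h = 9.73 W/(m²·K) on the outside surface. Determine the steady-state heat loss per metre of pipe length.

q′ ≈ 92.4 W/m

Cylindrical conduction, so R = ln(r₂/r₁)/(2πkL) per layer, in series:
R_cast iron pipe wall = ln(69.3/65)/(2π×48.6×1) = 2.098×10^-4 K/W
R_perlite board = ln(96.3/69.3)/(2π×0.0463×1) = 1.131 K/W
R_calcium silicate = ln(141.3/96.3)/(2π×0.0745×1) = 0.8191 K/W
R_outer film = 1/(h_o·2πr_oL) = 1/(9.73×2π×0.1413×1) = 0.1158 K/W
R_total = 2.066 K/W
Q = ΔT/R_total = 191/2.066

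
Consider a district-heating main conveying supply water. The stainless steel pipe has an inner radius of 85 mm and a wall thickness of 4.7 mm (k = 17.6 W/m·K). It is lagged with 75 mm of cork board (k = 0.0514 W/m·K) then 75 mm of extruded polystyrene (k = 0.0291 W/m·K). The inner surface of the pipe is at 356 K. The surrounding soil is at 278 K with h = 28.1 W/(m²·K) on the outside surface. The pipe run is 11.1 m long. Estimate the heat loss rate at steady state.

Q ≈ 219 W

Radial resistances (cylindrical: R_cond = ln(r_o/r_i)/(2πkL), R_conv = 1/(h·2πrL)):
R_stainless steel pipe wall = ln(89.7/85)/(2π×17.6×11.1) = 4.385×10^-5 K/W
R_cork board = ln(164.7/89.7)/(2π×0.0514×11.1) = 0.1695 K/W
R_extruded polystyrene = ln(239.7/164.7)/(2π×0.0291×11.1) = 0.1849 K/W
R_outer film = 1/(h_o·2πr_oL) = 1/(28.1×2π×0.2397×11.1) = 0.002129 K/W
R_total = 0.3566 K/W
Q = ΔT/R_total = 78/0.3566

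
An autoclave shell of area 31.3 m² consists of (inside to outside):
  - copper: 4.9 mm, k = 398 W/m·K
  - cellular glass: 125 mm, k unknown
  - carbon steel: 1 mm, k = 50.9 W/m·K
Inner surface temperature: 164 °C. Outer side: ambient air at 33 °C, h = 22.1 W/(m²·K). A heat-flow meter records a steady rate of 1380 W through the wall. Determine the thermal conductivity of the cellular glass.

k ≈ 0.0427 W/(m·K)

Series thermal resistances:
R_copper = L/(kA) = 0.0049/(398×31.3) = 3.933×10^-7 K/W
R_carbon steel = L/(kA) = 0.001/(50.9×31.3) = 6.277×10^-7 K/W
R_outer film = 1/(h_o·A) = 1/(22.1×31.3) = 0.001446 K/W
Sum of known resistances R_other = 0.001447 K/W
Total R = ΔT/Q = 131/1380 = 0.09493 K/W
R_cellular glass = R_total − R_other = 0.09348 K/W
k = L/(R·A) = 0.125/(0.09348×31.3)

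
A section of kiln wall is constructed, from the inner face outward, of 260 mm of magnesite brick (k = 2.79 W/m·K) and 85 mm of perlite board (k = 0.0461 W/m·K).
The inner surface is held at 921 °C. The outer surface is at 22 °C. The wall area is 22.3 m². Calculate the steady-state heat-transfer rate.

Treating each layer as a thermal resistance in series:
R_magnesite brick = L/(kA) = 0.26/(2.79×22.3) = 0.004179 K/W
R_perlite board = L/(kA) = 0.085/(0.0461×22.3) = 0.08268 K/W
R_total = 0.08686 K/W
Q = ΔT / R_total = 899 / 0.08686

Q ≈ 10300 W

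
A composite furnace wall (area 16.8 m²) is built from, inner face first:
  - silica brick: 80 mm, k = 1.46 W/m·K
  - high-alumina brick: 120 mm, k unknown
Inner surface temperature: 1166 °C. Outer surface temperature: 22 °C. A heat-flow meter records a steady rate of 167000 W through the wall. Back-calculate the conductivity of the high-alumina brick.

k ≈ 1.99 W/(m·K)

Series thermal resistances:
R_silica brick = L/(kA) = 0.08/(1.46×16.8) = 0.003262 K/W
Sum of known resistances R_other = 0.003262 K/W
Total R = ΔT/Q = 1144/167000 = 0.00685 K/W
R_high-alumina brick = R_total − R_other = 0.003589 K/W
k = L/(R·A) = 0.12/(0.003589×16.8)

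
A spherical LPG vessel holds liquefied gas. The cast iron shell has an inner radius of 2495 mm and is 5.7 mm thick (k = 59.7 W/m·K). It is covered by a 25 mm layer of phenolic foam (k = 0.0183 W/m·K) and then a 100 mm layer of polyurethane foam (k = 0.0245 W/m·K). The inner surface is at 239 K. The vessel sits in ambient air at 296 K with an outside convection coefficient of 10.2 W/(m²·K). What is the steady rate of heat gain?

Spherical conduction: R = (1/r_in − 1/r_out)/(4πk) per layer; series-sum.
R_cast iron shell = (1/2.495 − 1/2.5007)/(4π×59.7) = 1.218×10^-6 K/W
R_phenolic foam = (1/2.5007 − 1/2.5257)/(4π×0.0183) = 0.01721 K/W
R_polyurethane foam = (1/2.5257 − 1/2.6257)/(4π×0.0245) = 0.04898 K/W
R_outer film = 1/(h·4πr_o²) = 1/(10.2×4π×2.6257²) = 0.001132 K/W
R_total = 0.06732 K/W
Q = ΔT/R_total = 57/0.06732

Q ≈ 847 W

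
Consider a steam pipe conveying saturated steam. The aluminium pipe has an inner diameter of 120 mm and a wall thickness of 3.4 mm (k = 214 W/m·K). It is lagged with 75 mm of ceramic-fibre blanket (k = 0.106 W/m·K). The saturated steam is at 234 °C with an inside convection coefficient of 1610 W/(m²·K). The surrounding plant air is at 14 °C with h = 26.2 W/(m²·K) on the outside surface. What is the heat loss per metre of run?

Radial resistances (cylindrical: R_cond = ln(r_o/r_i)/(2πkL), R_conv = 1/(h·2πrL)):
R_inner film = 1/(h_i·2πr₁L) = 1/(1610×2π×0.06×1) = 0.001648 K/W
R_aluminium pipe wall = ln(63.4/60)/(2π×214×1) = 4.099×10^-5 K/W
R_ceramic-fibre blanket = ln(138.4/63.4)/(2π×0.106×1) = 1.172 K/W
R_outer film = 1/(h_o·2πr_oL) = 1/(26.2×2π×0.1384×1) = 0.04389 K/W
R_total = 1.218 K/W
Q = ΔT/R_total = 220/1.218

q′ ≈ 181 W/m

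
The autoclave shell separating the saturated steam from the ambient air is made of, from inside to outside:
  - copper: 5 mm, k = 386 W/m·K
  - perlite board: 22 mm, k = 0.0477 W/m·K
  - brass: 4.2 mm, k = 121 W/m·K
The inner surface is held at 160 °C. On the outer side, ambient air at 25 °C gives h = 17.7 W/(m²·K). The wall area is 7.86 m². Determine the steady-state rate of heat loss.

Series thermal resistances:
R_copper = L/(kA) = 0.005/(386×7.86) = 1.648×10^-6 K/W
R_perlite board = L/(kA) = 0.022/(0.0477×7.86) = 0.05868 K/W
R_brass = L/(kA) = 0.0042/(121×7.86) = 4.416×10^-6 K/W
R_outer film = 1/(h_o·A) = 1/(17.7×7.86) = 0.007188 K/W
R_total = 0.06587 K/W
Q = ΔT / R_total = 135 / 0.06587

Q ≈ 2050 W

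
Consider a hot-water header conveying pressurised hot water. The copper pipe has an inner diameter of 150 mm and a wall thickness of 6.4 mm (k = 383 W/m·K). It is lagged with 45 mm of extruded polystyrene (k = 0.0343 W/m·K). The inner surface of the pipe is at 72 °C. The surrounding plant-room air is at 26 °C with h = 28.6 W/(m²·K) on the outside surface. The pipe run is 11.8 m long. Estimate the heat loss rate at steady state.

Q ≈ 260 W

Per-layer cylindrical resistances, series-summed:
R_copper pipe wall = ln(81.4/75)/(2π×383×11.8) = 2.884×10^-6 K/W
R_extruded polystyrene = ln(126.4/81.4)/(2π×0.0343×11.8) = 0.1731 K/W
R_outer film = 1/(h_o·2πr_oL) = 1/(28.6×2π×0.1264×11.8) = 0.003731 K/W
R_total = 0.1768 K/W
Q = ΔT/R_total = 46/0.1768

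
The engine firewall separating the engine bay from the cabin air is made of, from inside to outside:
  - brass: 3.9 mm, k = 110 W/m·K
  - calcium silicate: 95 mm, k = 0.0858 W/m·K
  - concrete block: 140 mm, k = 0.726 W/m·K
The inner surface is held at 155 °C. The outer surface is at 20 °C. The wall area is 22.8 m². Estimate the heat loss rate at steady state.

Treating each layer as a thermal resistance in series:
R_brass = L/(kA) = 0.0039/(110×22.8) = 1.555×10^-6 K/W
R_calcium silicate = L/(kA) = 0.095/(0.0858×22.8) = 0.04856 K/W
R_concrete block = L/(kA) = 0.14/(0.726×22.8) = 0.008458 K/W
R_total = 0.05702 K/W
Q = ΔT / R_total = 135 / 0.05702

Q ≈ 2370 W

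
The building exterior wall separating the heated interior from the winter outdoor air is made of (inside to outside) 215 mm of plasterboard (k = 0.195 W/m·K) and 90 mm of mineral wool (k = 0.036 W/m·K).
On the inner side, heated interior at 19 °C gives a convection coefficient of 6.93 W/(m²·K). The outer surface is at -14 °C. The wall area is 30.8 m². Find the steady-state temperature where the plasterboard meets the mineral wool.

T ≈ 8.02 °C

Treating each layer as a thermal resistance in series:
R_inner film = 1/(h_i·A) = 1/(6.93×30.8) = 0.004685 K/W
R_plasterboard = L/(kA) = 0.215/(0.195×30.8) = 0.0358 K/W
R_mineral wool = L/(kA) = 0.09/(0.036×30.8) = 0.08117 K/W
R_total = 0.1217 K/W;  Q = ΔT/R_total = 33/0.1217 = 271.3 W
T_interface = T_inner − Q·ΣR(inner→interface) = 19 − 271×0.04048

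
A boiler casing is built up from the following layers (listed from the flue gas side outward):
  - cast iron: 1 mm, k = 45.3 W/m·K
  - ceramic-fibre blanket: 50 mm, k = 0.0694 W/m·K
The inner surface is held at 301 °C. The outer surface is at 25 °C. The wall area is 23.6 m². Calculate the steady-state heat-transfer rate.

Series thermal resistances:
R_cast iron = L/(kA) = 0.001/(45.3×23.6) = 9.354×10^-7 K/W
R_ceramic-fibre blanket = L/(kA) = 0.05/(0.0694×23.6) = 0.03053 K/W
R_total = 0.03053 K/W
Q = ΔT / R_total = 276 / 0.03053

Q ≈ 9040 W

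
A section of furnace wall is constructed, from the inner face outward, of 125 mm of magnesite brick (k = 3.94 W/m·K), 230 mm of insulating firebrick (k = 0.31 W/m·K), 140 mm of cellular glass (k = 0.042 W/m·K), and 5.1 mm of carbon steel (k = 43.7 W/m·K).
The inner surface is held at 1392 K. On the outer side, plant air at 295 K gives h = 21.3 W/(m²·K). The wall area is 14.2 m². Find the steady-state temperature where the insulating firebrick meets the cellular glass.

Thermal resistances in series:
R_magnesite brick = L/(kA) = 0.125/(3.94×14.2) = 0.002234 K/W
R_insulating firebrick = L/(kA) = 0.23/(0.31×14.2) = 0.05225 K/W
R_cellular glass = L/(kA) = 0.14/(0.042×14.2) = 0.2347 K/W
R_carbon steel = L/(kA) = 0.0051/(43.7×14.2) = 8.219×10^-6 K/W
R_outer film = 1/(h_o·A) = 1/(21.3×14.2) = 0.003306 K/W
R_total = 0.2925 K/W;  Q = ΔT/R_total = 1097/0.2925 = 3750 W
T_interface = T_inner − Q·ΣR(inner→interface) = 1392 − 3750×0.05448

T ≈ 1190 K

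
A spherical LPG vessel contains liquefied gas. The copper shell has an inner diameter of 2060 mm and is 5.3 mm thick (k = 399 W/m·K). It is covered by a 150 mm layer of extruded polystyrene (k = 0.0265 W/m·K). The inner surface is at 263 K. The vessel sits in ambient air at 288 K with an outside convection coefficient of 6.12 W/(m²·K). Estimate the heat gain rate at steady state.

For a spherical shell R = (1/r₁ − 1/r₂)/(4πk); film R = 1/(h·4πr²). In series:
R_copper shell = (1/1.03 − 1/1.0353)/(4π×399) = 9.913×10^-7 K/W
R_extruded polystyrene = (1/1.0353 − 1/1.1853)/(4π×0.0265) = 0.3671 K/W
R_outer film = 1/(h·4πr_o²) = 1/(6.12×4π×1.1853²) = 0.009255 K/W
R_total = 0.3763 K/W
Q = ΔT/R_total = 25/0.3763

Q ≈ 66.4 W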